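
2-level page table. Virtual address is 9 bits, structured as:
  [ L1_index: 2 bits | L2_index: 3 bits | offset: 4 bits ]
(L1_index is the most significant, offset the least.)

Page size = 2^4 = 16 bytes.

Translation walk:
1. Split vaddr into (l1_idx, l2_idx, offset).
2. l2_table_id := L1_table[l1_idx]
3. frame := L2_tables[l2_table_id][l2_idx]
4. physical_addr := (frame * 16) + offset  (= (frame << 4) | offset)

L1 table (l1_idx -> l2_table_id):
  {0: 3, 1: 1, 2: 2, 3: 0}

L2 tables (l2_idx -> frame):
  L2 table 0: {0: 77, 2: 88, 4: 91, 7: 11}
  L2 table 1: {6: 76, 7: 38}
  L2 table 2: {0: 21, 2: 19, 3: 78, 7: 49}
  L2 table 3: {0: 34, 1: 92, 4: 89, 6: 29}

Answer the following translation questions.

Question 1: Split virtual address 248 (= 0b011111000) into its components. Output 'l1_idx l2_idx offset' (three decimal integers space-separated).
vaddr = 248 = 0b011111000
  top 2 bits -> l1_idx = 1
  next 3 bits -> l2_idx = 7
  bottom 4 bits -> offset = 8

Answer: 1 7 8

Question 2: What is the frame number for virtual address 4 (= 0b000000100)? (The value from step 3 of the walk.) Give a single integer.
vaddr = 4: l1_idx=0, l2_idx=0
L1[0] = 3; L2[3][0] = 34

Answer: 34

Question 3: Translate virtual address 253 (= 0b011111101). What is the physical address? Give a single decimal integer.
Answer: 621

Derivation:
vaddr = 253 = 0b011111101
Split: l1_idx=1, l2_idx=7, offset=13
L1[1] = 1
L2[1][7] = 38
paddr = 38 * 16 + 13 = 621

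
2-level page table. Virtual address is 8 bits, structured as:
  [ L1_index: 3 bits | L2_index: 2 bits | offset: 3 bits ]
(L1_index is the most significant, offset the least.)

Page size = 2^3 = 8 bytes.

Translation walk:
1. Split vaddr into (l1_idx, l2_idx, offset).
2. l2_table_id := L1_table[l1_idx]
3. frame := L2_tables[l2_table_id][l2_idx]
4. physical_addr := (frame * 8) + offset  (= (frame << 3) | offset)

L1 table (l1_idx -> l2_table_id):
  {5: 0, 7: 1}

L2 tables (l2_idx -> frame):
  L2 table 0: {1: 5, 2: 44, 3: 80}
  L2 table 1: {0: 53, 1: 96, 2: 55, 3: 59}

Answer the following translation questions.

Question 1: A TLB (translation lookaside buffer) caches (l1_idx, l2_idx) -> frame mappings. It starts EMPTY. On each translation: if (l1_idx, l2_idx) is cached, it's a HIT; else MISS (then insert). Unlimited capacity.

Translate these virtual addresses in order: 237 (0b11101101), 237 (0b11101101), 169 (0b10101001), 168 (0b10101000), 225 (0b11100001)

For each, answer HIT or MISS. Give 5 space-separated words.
vaddr=237: (7,1) not in TLB -> MISS, insert
vaddr=237: (7,1) in TLB -> HIT
vaddr=169: (5,1) not in TLB -> MISS, insert
vaddr=168: (5,1) in TLB -> HIT
vaddr=225: (7,0) not in TLB -> MISS, insert

Answer: MISS HIT MISS HIT MISS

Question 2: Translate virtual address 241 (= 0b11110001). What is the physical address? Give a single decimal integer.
Answer: 441

Derivation:
vaddr = 241 = 0b11110001
Split: l1_idx=7, l2_idx=2, offset=1
L1[7] = 1
L2[1][2] = 55
paddr = 55 * 8 + 1 = 441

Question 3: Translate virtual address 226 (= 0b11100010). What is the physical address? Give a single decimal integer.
Answer: 426

Derivation:
vaddr = 226 = 0b11100010
Split: l1_idx=7, l2_idx=0, offset=2
L1[7] = 1
L2[1][0] = 53
paddr = 53 * 8 + 2 = 426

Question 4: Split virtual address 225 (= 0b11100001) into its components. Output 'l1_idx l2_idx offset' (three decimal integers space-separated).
Answer: 7 0 1

Derivation:
vaddr = 225 = 0b11100001
  top 3 bits -> l1_idx = 7
  next 2 bits -> l2_idx = 0
  bottom 3 bits -> offset = 1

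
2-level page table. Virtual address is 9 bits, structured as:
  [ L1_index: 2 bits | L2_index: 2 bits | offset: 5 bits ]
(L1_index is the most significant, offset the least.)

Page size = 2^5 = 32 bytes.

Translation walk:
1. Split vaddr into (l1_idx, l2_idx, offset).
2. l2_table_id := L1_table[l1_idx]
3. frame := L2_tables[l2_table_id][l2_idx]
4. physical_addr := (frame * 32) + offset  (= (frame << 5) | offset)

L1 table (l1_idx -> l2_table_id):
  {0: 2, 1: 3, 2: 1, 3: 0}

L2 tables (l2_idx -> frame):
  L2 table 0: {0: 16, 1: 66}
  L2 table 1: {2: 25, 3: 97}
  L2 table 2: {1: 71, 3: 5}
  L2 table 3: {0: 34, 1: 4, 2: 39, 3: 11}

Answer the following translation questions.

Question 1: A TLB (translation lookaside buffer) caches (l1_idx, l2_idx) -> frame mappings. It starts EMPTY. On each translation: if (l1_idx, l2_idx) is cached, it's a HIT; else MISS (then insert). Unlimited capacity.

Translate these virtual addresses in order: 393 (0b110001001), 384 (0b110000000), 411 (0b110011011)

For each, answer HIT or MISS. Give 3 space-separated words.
Answer: MISS HIT HIT

Derivation:
vaddr=393: (3,0) not in TLB -> MISS, insert
vaddr=384: (3,0) in TLB -> HIT
vaddr=411: (3,0) in TLB -> HIT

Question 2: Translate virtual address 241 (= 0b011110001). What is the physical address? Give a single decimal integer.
Answer: 369

Derivation:
vaddr = 241 = 0b011110001
Split: l1_idx=1, l2_idx=3, offset=17
L1[1] = 3
L2[3][3] = 11
paddr = 11 * 32 + 17 = 369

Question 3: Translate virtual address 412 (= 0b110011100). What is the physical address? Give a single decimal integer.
Answer: 540

Derivation:
vaddr = 412 = 0b110011100
Split: l1_idx=3, l2_idx=0, offset=28
L1[3] = 0
L2[0][0] = 16
paddr = 16 * 32 + 28 = 540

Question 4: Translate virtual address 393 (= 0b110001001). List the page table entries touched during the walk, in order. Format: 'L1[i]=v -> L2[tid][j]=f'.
Answer: L1[3]=0 -> L2[0][0]=16

Derivation:
vaddr = 393 = 0b110001001
Split: l1_idx=3, l2_idx=0, offset=9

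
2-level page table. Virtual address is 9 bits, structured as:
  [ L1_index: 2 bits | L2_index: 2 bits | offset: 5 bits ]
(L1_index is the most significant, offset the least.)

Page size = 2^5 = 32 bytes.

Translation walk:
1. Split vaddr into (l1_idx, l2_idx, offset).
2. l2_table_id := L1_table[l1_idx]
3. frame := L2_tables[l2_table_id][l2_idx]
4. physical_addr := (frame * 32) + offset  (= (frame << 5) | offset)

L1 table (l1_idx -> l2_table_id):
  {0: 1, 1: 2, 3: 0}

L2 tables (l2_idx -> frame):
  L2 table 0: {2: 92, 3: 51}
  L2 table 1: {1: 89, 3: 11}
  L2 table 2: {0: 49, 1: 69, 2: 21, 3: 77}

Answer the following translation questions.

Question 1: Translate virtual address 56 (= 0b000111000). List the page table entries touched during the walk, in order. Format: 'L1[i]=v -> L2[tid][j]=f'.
Answer: L1[0]=1 -> L2[1][1]=89

Derivation:
vaddr = 56 = 0b000111000
Split: l1_idx=0, l2_idx=1, offset=24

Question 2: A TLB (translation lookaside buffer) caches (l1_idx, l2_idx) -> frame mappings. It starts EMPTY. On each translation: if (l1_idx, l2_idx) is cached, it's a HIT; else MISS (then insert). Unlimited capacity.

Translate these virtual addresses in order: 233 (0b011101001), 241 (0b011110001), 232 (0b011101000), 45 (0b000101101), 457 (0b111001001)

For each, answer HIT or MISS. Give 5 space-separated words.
Answer: MISS HIT HIT MISS MISS

Derivation:
vaddr=233: (1,3) not in TLB -> MISS, insert
vaddr=241: (1,3) in TLB -> HIT
vaddr=232: (1,3) in TLB -> HIT
vaddr=45: (0,1) not in TLB -> MISS, insert
vaddr=457: (3,2) not in TLB -> MISS, insert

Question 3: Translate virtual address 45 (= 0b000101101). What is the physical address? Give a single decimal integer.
Answer: 2861

Derivation:
vaddr = 45 = 0b000101101
Split: l1_idx=0, l2_idx=1, offset=13
L1[0] = 1
L2[1][1] = 89
paddr = 89 * 32 + 13 = 2861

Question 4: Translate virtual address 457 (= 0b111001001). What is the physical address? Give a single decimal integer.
vaddr = 457 = 0b111001001
Split: l1_idx=3, l2_idx=2, offset=9
L1[3] = 0
L2[0][2] = 92
paddr = 92 * 32 + 9 = 2953

Answer: 2953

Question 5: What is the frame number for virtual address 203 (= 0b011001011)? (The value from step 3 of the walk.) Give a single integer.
vaddr = 203: l1_idx=1, l2_idx=2
L1[1] = 2; L2[2][2] = 21

Answer: 21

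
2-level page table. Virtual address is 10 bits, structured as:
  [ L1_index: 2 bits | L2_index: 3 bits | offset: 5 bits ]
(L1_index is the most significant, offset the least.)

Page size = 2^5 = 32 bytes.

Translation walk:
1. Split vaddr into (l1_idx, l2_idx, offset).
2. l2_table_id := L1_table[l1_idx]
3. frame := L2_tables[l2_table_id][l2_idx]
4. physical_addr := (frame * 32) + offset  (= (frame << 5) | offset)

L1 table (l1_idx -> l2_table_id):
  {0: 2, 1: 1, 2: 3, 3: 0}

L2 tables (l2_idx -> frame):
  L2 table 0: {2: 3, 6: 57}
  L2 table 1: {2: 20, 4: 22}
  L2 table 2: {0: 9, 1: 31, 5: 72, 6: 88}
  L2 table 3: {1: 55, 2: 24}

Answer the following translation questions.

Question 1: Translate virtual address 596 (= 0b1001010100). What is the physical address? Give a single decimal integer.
vaddr = 596 = 0b1001010100
Split: l1_idx=2, l2_idx=2, offset=20
L1[2] = 3
L2[3][2] = 24
paddr = 24 * 32 + 20 = 788

Answer: 788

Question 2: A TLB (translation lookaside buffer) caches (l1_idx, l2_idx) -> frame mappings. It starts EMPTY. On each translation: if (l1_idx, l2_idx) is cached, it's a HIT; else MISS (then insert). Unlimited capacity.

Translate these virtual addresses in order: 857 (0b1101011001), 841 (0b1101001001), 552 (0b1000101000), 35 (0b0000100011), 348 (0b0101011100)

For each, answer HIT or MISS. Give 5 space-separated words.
Answer: MISS HIT MISS MISS MISS

Derivation:
vaddr=857: (3,2) not in TLB -> MISS, insert
vaddr=841: (3,2) in TLB -> HIT
vaddr=552: (2,1) not in TLB -> MISS, insert
vaddr=35: (0,1) not in TLB -> MISS, insert
vaddr=348: (1,2) not in TLB -> MISS, insert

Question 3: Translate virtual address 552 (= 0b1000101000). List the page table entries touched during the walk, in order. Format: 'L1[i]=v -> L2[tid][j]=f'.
vaddr = 552 = 0b1000101000
Split: l1_idx=2, l2_idx=1, offset=8

Answer: L1[2]=3 -> L2[3][1]=55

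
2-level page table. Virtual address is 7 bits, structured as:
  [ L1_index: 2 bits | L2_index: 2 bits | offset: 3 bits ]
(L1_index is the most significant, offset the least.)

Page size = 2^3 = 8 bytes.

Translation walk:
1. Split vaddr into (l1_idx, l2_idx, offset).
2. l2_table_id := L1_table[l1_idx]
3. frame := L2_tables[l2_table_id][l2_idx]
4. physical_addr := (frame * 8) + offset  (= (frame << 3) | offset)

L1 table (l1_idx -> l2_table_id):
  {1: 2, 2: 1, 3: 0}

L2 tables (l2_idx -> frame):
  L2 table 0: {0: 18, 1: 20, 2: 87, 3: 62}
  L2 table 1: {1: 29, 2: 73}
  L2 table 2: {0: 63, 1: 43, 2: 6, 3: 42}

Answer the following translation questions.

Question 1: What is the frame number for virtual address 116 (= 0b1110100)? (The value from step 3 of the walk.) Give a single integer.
vaddr = 116: l1_idx=3, l2_idx=2
L1[3] = 0; L2[0][2] = 87

Answer: 87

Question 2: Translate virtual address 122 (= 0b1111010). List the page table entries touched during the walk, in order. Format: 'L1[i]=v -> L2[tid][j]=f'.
Answer: L1[3]=0 -> L2[0][3]=62

Derivation:
vaddr = 122 = 0b1111010
Split: l1_idx=3, l2_idx=3, offset=2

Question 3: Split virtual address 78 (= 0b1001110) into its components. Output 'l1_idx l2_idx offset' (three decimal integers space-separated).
Answer: 2 1 6

Derivation:
vaddr = 78 = 0b1001110
  top 2 bits -> l1_idx = 2
  next 2 bits -> l2_idx = 1
  bottom 3 bits -> offset = 6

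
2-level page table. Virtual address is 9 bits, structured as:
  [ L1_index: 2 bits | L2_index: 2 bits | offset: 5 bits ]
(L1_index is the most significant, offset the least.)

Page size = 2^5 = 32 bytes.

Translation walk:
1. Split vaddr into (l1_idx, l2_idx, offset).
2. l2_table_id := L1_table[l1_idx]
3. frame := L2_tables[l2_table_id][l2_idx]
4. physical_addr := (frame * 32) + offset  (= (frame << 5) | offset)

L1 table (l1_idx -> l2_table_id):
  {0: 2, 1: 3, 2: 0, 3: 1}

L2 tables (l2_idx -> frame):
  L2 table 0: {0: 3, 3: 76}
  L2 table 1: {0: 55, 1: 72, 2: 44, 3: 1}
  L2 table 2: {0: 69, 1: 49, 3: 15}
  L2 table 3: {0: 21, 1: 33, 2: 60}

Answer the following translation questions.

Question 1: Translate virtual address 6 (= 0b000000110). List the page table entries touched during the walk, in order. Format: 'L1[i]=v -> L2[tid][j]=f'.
Answer: L1[0]=2 -> L2[2][0]=69

Derivation:
vaddr = 6 = 0b000000110
Split: l1_idx=0, l2_idx=0, offset=6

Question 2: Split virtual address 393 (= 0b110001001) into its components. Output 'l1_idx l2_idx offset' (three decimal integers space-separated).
Answer: 3 0 9

Derivation:
vaddr = 393 = 0b110001001
  top 2 bits -> l1_idx = 3
  next 2 bits -> l2_idx = 0
  bottom 5 bits -> offset = 9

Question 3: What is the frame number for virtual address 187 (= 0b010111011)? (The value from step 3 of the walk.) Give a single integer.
Answer: 33

Derivation:
vaddr = 187: l1_idx=1, l2_idx=1
L1[1] = 3; L2[3][1] = 33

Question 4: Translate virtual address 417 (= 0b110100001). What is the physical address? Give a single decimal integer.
Answer: 2305

Derivation:
vaddr = 417 = 0b110100001
Split: l1_idx=3, l2_idx=1, offset=1
L1[3] = 1
L2[1][1] = 72
paddr = 72 * 32 + 1 = 2305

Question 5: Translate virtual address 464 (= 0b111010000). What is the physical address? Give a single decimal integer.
Answer: 1424

Derivation:
vaddr = 464 = 0b111010000
Split: l1_idx=3, l2_idx=2, offset=16
L1[3] = 1
L2[1][2] = 44
paddr = 44 * 32 + 16 = 1424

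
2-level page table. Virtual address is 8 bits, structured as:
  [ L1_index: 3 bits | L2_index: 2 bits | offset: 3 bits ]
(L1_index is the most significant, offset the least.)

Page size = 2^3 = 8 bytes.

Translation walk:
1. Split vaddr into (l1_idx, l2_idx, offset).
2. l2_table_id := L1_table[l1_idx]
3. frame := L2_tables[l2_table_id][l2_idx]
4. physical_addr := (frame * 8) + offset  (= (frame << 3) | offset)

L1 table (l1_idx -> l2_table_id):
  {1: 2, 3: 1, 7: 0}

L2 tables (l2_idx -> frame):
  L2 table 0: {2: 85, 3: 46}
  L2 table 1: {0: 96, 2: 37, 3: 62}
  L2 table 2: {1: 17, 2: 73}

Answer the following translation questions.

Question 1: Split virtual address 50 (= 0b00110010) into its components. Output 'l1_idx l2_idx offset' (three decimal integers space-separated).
vaddr = 50 = 0b00110010
  top 3 bits -> l1_idx = 1
  next 2 bits -> l2_idx = 2
  bottom 3 bits -> offset = 2

Answer: 1 2 2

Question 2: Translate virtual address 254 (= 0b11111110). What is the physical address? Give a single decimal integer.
Answer: 374

Derivation:
vaddr = 254 = 0b11111110
Split: l1_idx=7, l2_idx=3, offset=6
L1[7] = 0
L2[0][3] = 46
paddr = 46 * 8 + 6 = 374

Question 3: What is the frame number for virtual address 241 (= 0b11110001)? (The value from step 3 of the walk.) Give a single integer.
vaddr = 241: l1_idx=7, l2_idx=2
L1[7] = 0; L2[0][2] = 85

Answer: 85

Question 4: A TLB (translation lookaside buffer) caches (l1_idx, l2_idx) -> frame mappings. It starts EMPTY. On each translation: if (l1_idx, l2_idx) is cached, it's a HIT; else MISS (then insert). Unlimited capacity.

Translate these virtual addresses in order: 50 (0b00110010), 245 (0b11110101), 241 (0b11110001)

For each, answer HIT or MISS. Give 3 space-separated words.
Answer: MISS MISS HIT

Derivation:
vaddr=50: (1,2) not in TLB -> MISS, insert
vaddr=245: (7,2) not in TLB -> MISS, insert
vaddr=241: (7,2) in TLB -> HIT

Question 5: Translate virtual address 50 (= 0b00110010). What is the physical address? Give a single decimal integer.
vaddr = 50 = 0b00110010
Split: l1_idx=1, l2_idx=2, offset=2
L1[1] = 2
L2[2][2] = 73
paddr = 73 * 8 + 2 = 586

Answer: 586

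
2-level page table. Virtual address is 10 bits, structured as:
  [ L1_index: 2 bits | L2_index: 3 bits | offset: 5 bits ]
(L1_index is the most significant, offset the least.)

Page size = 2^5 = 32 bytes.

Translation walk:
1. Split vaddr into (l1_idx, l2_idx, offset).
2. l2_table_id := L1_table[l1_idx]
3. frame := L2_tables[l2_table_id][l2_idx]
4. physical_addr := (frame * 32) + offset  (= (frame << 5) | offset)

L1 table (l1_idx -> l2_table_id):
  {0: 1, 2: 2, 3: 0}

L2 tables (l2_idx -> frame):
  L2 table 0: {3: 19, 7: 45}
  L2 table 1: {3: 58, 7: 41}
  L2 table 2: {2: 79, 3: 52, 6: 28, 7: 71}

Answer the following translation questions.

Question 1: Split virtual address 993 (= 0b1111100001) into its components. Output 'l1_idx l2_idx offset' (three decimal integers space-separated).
vaddr = 993 = 0b1111100001
  top 2 bits -> l1_idx = 3
  next 3 bits -> l2_idx = 7
  bottom 5 bits -> offset = 1

Answer: 3 7 1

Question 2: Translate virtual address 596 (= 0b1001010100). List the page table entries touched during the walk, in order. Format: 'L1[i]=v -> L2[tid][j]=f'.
Answer: L1[2]=2 -> L2[2][2]=79

Derivation:
vaddr = 596 = 0b1001010100
Split: l1_idx=2, l2_idx=2, offset=20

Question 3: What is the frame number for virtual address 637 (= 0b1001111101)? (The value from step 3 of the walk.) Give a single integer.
vaddr = 637: l1_idx=2, l2_idx=3
L1[2] = 2; L2[2][3] = 52

Answer: 52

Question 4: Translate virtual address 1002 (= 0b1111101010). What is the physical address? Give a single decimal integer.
Answer: 1450

Derivation:
vaddr = 1002 = 0b1111101010
Split: l1_idx=3, l2_idx=7, offset=10
L1[3] = 0
L2[0][7] = 45
paddr = 45 * 32 + 10 = 1450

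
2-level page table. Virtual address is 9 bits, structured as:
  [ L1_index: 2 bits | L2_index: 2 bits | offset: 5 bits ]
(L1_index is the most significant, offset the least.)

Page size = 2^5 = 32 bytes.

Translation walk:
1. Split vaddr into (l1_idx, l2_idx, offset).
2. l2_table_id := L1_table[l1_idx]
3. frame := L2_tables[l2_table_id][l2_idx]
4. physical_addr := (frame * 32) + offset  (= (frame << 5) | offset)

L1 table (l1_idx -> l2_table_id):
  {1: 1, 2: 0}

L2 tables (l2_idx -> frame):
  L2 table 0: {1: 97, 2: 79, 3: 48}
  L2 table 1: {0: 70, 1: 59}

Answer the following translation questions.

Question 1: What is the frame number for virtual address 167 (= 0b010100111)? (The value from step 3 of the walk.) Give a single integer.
vaddr = 167: l1_idx=1, l2_idx=1
L1[1] = 1; L2[1][1] = 59

Answer: 59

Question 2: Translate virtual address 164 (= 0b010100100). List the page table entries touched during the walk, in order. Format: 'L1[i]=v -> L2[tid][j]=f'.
Answer: L1[1]=1 -> L2[1][1]=59

Derivation:
vaddr = 164 = 0b010100100
Split: l1_idx=1, l2_idx=1, offset=4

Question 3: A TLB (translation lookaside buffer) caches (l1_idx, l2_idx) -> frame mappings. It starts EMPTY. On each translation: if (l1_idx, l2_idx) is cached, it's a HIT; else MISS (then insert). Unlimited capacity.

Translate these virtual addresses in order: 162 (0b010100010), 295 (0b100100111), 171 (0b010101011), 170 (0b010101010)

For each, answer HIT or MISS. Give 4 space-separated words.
vaddr=162: (1,1) not in TLB -> MISS, insert
vaddr=295: (2,1) not in TLB -> MISS, insert
vaddr=171: (1,1) in TLB -> HIT
vaddr=170: (1,1) in TLB -> HIT

Answer: MISS MISS HIT HIT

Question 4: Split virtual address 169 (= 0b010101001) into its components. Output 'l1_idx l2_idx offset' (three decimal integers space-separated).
Answer: 1 1 9

Derivation:
vaddr = 169 = 0b010101001
  top 2 bits -> l1_idx = 1
  next 2 bits -> l2_idx = 1
  bottom 5 bits -> offset = 9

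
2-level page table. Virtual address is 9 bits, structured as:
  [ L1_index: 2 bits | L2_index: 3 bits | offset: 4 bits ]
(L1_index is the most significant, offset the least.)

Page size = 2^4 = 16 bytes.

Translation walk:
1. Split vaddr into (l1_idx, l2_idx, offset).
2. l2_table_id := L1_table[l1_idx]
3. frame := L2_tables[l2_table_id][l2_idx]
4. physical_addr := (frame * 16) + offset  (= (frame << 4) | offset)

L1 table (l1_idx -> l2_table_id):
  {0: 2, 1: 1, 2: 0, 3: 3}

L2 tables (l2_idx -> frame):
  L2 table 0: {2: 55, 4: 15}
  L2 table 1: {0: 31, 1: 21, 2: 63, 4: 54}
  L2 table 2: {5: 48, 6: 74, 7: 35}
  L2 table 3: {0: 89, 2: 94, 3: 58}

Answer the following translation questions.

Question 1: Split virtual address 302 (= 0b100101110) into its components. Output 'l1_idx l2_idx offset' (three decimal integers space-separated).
Answer: 2 2 14

Derivation:
vaddr = 302 = 0b100101110
  top 2 bits -> l1_idx = 2
  next 3 bits -> l2_idx = 2
  bottom 4 bits -> offset = 14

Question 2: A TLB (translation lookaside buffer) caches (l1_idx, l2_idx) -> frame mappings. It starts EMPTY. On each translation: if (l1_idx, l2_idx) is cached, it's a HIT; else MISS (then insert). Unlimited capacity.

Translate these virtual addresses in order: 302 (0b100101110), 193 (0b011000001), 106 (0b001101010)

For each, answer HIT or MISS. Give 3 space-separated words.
vaddr=302: (2,2) not in TLB -> MISS, insert
vaddr=193: (1,4) not in TLB -> MISS, insert
vaddr=106: (0,6) not in TLB -> MISS, insert

Answer: MISS MISS MISS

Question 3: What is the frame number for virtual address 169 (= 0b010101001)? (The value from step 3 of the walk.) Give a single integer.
Answer: 63

Derivation:
vaddr = 169: l1_idx=1, l2_idx=2
L1[1] = 1; L2[1][2] = 63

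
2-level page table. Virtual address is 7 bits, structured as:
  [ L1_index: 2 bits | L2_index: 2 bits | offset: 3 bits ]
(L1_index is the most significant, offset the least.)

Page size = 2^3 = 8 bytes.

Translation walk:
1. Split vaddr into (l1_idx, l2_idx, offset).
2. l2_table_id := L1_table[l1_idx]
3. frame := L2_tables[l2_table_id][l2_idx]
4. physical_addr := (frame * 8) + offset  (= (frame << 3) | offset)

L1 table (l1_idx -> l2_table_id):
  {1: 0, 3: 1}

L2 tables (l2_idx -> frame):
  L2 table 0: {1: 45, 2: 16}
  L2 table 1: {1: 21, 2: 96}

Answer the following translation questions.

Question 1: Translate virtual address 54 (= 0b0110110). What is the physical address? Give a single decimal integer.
Answer: 134

Derivation:
vaddr = 54 = 0b0110110
Split: l1_idx=1, l2_idx=2, offset=6
L1[1] = 0
L2[0][2] = 16
paddr = 16 * 8 + 6 = 134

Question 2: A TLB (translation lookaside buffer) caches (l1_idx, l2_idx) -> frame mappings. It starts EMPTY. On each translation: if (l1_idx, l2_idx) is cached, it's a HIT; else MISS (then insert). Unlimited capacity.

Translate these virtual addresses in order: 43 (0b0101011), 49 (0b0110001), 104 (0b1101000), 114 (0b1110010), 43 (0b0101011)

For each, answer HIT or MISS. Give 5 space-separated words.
Answer: MISS MISS MISS MISS HIT

Derivation:
vaddr=43: (1,1) not in TLB -> MISS, insert
vaddr=49: (1,2) not in TLB -> MISS, insert
vaddr=104: (3,1) not in TLB -> MISS, insert
vaddr=114: (3,2) not in TLB -> MISS, insert
vaddr=43: (1,1) in TLB -> HIT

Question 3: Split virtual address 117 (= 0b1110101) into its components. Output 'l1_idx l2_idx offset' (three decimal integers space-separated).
Answer: 3 2 5

Derivation:
vaddr = 117 = 0b1110101
  top 2 bits -> l1_idx = 3
  next 2 bits -> l2_idx = 2
  bottom 3 bits -> offset = 5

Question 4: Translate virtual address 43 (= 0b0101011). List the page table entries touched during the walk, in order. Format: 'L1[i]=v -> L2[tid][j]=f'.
Answer: L1[1]=0 -> L2[0][1]=45

Derivation:
vaddr = 43 = 0b0101011
Split: l1_idx=1, l2_idx=1, offset=3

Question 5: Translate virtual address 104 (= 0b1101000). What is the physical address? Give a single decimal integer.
Answer: 168

Derivation:
vaddr = 104 = 0b1101000
Split: l1_idx=3, l2_idx=1, offset=0
L1[3] = 1
L2[1][1] = 21
paddr = 21 * 8 + 0 = 168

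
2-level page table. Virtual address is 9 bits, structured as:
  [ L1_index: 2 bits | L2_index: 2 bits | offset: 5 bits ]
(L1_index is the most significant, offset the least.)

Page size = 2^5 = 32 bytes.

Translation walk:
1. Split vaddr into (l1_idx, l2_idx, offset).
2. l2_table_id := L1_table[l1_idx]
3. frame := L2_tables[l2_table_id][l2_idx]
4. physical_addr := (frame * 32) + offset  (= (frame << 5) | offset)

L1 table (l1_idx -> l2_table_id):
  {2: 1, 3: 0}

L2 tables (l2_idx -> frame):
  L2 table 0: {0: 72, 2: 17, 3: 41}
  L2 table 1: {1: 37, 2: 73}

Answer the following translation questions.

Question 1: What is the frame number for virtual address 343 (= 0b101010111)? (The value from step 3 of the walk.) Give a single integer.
vaddr = 343: l1_idx=2, l2_idx=2
L1[2] = 1; L2[1][2] = 73

Answer: 73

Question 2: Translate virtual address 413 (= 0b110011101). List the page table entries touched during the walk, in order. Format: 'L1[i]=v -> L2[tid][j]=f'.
vaddr = 413 = 0b110011101
Split: l1_idx=3, l2_idx=0, offset=29

Answer: L1[3]=0 -> L2[0][0]=72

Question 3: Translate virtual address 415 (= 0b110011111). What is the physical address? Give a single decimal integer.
vaddr = 415 = 0b110011111
Split: l1_idx=3, l2_idx=0, offset=31
L1[3] = 0
L2[0][0] = 72
paddr = 72 * 32 + 31 = 2335

Answer: 2335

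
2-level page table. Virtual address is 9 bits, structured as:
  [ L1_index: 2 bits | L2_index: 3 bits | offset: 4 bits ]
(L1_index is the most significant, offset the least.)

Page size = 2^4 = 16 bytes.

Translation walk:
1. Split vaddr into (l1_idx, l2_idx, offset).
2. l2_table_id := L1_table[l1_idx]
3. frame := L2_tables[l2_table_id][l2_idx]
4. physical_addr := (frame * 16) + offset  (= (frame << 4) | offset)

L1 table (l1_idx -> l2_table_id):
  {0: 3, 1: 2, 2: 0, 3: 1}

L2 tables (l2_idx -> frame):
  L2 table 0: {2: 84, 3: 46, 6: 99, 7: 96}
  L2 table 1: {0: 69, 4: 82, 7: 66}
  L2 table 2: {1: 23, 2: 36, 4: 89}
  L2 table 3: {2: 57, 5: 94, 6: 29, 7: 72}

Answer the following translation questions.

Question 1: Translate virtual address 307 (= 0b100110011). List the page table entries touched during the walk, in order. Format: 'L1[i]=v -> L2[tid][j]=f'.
vaddr = 307 = 0b100110011
Split: l1_idx=2, l2_idx=3, offset=3

Answer: L1[2]=0 -> L2[0][3]=46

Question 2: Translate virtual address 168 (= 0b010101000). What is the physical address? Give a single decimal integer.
Answer: 584

Derivation:
vaddr = 168 = 0b010101000
Split: l1_idx=1, l2_idx=2, offset=8
L1[1] = 2
L2[2][2] = 36
paddr = 36 * 16 + 8 = 584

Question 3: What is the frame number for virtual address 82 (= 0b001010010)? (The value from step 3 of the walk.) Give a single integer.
Answer: 94

Derivation:
vaddr = 82: l1_idx=0, l2_idx=5
L1[0] = 3; L2[3][5] = 94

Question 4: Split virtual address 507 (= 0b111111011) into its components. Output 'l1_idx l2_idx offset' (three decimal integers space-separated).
Answer: 3 7 11

Derivation:
vaddr = 507 = 0b111111011
  top 2 bits -> l1_idx = 3
  next 3 bits -> l2_idx = 7
  bottom 4 bits -> offset = 11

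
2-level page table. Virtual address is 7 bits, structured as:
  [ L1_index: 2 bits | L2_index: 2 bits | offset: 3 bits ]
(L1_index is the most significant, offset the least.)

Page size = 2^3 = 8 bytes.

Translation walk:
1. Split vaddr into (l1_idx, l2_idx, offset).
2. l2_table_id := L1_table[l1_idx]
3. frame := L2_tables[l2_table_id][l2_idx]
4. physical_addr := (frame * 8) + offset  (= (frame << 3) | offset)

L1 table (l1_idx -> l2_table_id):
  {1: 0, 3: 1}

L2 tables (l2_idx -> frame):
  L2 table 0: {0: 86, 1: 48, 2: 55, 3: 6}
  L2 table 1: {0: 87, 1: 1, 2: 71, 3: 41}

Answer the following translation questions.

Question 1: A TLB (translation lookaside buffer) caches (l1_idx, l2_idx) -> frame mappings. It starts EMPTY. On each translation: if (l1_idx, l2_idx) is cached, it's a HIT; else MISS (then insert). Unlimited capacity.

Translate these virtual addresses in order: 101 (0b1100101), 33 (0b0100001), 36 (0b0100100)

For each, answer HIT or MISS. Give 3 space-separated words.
Answer: MISS MISS HIT

Derivation:
vaddr=101: (3,0) not in TLB -> MISS, insert
vaddr=33: (1,0) not in TLB -> MISS, insert
vaddr=36: (1,0) in TLB -> HIT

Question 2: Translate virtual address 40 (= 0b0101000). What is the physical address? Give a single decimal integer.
vaddr = 40 = 0b0101000
Split: l1_idx=1, l2_idx=1, offset=0
L1[1] = 0
L2[0][1] = 48
paddr = 48 * 8 + 0 = 384

Answer: 384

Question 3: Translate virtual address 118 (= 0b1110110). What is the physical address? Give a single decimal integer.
vaddr = 118 = 0b1110110
Split: l1_idx=3, l2_idx=2, offset=6
L1[3] = 1
L2[1][2] = 71
paddr = 71 * 8 + 6 = 574

Answer: 574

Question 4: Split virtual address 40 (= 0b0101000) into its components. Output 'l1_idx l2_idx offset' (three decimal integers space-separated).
Answer: 1 1 0

Derivation:
vaddr = 40 = 0b0101000
  top 2 bits -> l1_idx = 1
  next 2 bits -> l2_idx = 1
  bottom 3 bits -> offset = 0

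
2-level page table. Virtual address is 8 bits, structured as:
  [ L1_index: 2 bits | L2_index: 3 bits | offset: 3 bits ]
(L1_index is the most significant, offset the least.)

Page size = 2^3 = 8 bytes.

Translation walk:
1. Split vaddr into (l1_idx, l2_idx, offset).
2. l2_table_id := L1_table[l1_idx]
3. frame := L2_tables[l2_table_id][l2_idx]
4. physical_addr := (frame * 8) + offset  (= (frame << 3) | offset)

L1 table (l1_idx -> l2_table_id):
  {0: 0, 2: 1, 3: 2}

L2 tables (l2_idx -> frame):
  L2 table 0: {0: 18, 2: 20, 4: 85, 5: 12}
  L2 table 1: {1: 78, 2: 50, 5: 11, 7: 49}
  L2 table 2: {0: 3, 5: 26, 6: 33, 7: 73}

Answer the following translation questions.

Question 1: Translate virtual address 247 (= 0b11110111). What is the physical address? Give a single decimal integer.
Answer: 271

Derivation:
vaddr = 247 = 0b11110111
Split: l1_idx=3, l2_idx=6, offset=7
L1[3] = 2
L2[2][6] = 33
paddr = 33 * 8 + 7 = 271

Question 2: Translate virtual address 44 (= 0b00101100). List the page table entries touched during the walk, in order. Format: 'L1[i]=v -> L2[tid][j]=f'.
vaddr = 44 = 0b00101100
Split: l1_idx=0, l2_idx=5, offset=4

Answer: L1[0]=0 -> L2[0][5]=12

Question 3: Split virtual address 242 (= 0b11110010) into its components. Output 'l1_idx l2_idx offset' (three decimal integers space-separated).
vaddr = 242 = 0b11110010
  top 2 bits -> l1_idx = 3
  next 3 bits -> l2_idx = 6
  bottom 3 bits -> offset = 2

Answer: 3 6 2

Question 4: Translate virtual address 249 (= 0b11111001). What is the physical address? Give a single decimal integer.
Answer: 585

Derivation:
vaddr = 249 = 0b11111001
Split: l1_idx=3, l2_idx=7, offset=1
L1[3] = 2
L2[2][7] = 73
paddr = 73 * 8 + 1 = 585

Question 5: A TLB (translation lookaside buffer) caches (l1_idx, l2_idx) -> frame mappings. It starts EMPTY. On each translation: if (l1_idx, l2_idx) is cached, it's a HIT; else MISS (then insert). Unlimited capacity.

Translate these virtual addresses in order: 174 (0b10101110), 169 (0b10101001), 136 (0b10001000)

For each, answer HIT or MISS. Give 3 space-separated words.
Answer: MISS HIT MISS

Derivation:
vaddr=174: (2,5) not in TLB -> MISS, insert
vaddr=169: (2,5) in TLB -> HIT
vaddr=136: (2,1) not in TLB -> MISS, insert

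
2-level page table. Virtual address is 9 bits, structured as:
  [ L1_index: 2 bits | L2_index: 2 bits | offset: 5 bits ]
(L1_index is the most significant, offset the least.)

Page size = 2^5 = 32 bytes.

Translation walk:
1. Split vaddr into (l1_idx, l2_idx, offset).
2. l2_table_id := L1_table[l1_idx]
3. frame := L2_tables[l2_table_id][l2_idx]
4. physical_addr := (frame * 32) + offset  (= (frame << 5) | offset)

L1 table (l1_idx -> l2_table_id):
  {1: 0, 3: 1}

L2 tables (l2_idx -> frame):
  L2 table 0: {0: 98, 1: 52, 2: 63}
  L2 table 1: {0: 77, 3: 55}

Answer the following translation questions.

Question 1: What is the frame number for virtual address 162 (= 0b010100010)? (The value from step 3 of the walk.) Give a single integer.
vaddr = 162: l1_idx=1, l2_idx=1
L1[1] = 0; L2[0][1] = 52

Answer: 52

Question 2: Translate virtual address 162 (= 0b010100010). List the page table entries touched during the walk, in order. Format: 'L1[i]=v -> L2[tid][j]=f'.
Answer: L1[1]=0 -> L2[0][1]=52

Derivation:
vaddr = 162 = 0b010100010
Split: l1_idx=1, l2_idx=1, offset=2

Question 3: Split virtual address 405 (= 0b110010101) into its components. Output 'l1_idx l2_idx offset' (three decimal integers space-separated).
Answer: 3 0 21

Derivation:
vaddr = 405 = 0b110010101
  top 2 bits -> l1_idx = 3
  next 2 bits -> l2_idx = 0
  bottom 5 bits -> offset = 21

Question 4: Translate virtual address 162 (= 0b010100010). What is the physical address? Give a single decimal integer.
vaddr = 162 = 0b010100010
Split: l1_idx=1, l2_idx=1, offset=2
L1[1] = 0
L2[0][1] = 52
paddr = 52 * 32 + 2 = 1666

Answer: 1666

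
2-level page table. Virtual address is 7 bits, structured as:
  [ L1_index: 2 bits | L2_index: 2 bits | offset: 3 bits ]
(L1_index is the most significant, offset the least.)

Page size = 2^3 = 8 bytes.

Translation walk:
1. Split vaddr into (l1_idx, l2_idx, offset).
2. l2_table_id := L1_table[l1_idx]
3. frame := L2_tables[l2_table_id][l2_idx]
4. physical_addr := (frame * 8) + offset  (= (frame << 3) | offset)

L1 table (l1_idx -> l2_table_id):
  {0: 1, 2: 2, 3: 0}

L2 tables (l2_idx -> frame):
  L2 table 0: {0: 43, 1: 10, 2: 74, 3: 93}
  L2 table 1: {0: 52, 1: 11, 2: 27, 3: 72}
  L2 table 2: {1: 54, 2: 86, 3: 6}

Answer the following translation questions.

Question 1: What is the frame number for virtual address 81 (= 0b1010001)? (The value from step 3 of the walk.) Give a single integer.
vaddr = 81: l1_idx=2, l2_idx=2
L1[2] = 2; L2[2][2] = 86

Answer: 86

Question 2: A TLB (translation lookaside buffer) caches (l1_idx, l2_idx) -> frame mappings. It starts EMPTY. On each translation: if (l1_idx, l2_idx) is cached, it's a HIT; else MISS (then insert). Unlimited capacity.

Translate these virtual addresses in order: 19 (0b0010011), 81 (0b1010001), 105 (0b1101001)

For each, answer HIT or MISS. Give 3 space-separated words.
vaddr=19: (0,2) not in TLB -> MISS, insert
vaddr=81: (2,2) not in TLB -> MISS, insert
vaddr=105: (3,1) not in TLB -> MISS, insert

Answer: MISS MISS MISS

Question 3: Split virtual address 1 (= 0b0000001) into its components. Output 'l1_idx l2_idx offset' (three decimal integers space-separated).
vaddr = 1 = 0b0000001
  top 2 bits -> l1_idx = 0
  next 2 bits -> l2_idx = 0
  bottom 3 bits -> offset = 1

Answer: 0 0 1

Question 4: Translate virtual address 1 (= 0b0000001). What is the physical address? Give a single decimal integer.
Answer: 417

Derivation:
vaddr = 1 = 0b0000001
Split: l1_idx=0, l2_idx=0, offset=1
L1[0] = 1
L2[1][0] = 52
paddr = 52 * 8 + 1 = 417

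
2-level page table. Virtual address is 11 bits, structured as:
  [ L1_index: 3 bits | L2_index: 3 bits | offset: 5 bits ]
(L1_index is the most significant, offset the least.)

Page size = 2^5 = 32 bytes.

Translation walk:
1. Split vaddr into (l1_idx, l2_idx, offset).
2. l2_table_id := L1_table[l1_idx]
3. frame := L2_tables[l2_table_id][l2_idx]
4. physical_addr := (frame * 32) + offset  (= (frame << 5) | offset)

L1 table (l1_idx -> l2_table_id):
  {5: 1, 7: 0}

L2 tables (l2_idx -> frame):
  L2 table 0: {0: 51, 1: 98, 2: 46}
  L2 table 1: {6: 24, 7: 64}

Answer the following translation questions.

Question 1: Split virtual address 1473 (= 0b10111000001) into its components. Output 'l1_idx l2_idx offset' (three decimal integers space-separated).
Answer: 5 6 1

Derivation:
vaddr = 1473 = 0b10111000001
  top 3 bits -> l1_idx = 5
  next 3 bits -> l2_idx = 6
  bottom 5 bits -> offset = 1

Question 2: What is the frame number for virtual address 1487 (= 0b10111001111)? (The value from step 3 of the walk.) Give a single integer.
vaddr = 1487: l1_idx=5, l2_idx=6
L1[5] = 1; L2[1][6] = 24

Answer: 24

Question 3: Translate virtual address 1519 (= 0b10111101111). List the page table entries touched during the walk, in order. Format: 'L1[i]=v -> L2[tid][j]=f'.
Answer: L1[5]=1 -> L2[1][7]=64

Derivation:
vaddr = 1519 = 0b10111101111
Split: l1_idx=5, l2_idx=7, offset=15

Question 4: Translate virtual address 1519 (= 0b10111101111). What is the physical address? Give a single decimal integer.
Answer: 2063

Derivation:
vaddr = 1519 = 0b10111101111
Split: l1_idx=5, l2_idx=7, offset=15
L1[5] = 1
L2[1][7] = 64
paddr = 64 * 32 + 15 = 2063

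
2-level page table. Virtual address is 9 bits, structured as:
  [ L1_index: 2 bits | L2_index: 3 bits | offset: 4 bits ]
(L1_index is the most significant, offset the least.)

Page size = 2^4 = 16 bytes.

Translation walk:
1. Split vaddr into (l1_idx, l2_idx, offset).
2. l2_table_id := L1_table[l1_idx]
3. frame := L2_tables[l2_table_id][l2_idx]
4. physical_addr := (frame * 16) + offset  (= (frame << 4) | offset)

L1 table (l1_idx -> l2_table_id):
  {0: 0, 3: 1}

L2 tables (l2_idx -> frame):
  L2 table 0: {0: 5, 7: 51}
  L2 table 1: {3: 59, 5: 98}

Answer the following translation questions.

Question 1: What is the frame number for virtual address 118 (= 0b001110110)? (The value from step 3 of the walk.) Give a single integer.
Answer: 51

Derivation:
vaddr = 118: l1_idx=0, l2_idx=7
L1[0] = 0; L2[0][7] = 51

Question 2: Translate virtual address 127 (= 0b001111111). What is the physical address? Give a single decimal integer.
vaddr = 127 = 0b001111111
Split: l1_idx=0, l2_idx=7, offset=15
L1[0] = 0
L2[0][7] = 51
paddr = 51 * 16 + 15 = 831

Answer: 831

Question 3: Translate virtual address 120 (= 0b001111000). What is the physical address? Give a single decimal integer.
Answer: 824

Derivation:
vaddr = 120 = 0b001111000
Split: l1_idx=0, l2_idx=7, offset=8
L1[0] = 0
L2[0][7] = 51
paddr = 51 * 16 + 8 = 824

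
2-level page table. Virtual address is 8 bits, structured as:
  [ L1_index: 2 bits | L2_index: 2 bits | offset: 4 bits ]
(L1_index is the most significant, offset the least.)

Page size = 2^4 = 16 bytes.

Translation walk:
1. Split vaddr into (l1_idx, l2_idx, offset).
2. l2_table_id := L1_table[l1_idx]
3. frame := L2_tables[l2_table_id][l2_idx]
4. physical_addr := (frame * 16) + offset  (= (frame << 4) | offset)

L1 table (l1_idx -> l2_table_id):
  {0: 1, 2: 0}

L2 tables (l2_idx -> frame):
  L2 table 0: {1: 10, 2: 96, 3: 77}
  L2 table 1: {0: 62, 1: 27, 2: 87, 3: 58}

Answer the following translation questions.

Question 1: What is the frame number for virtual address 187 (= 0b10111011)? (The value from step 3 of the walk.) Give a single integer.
Answer: 77

Derivation:
vaddr = 187: l1_idx=2, l2_idx=3
L1[2] = 0; L2[0][3] = 77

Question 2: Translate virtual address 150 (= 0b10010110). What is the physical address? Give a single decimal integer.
Answer: 166

Derivation:
vaddr = 150 = 0b10010110
Split: l1_idx=2, l2_idx=1, offset=6
L1[2] = 0
L2[0][1] = 10
paddr = 10 * 16 + 6 = 166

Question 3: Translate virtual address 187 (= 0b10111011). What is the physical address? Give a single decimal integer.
vaddr = 187 = 0b10111011
Split: l1_idx=2, l2_idx=3, offset=11
L1[2] = 0
L2[0][3] = 77
paddr = 77 * 16 + 11 = 1243

Answer: 1243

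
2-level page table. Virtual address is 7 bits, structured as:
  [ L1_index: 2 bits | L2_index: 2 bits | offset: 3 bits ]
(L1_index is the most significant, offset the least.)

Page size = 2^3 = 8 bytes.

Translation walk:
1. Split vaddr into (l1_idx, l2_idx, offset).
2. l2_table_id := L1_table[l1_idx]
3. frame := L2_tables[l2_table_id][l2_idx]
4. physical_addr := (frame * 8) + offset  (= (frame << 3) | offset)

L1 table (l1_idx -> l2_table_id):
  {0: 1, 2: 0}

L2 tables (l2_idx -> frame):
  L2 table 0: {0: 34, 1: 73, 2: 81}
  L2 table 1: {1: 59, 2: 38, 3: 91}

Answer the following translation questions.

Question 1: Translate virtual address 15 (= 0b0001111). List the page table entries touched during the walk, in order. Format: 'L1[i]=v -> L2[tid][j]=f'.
vaddr = 15 = 0b0001111
Split: l1_idx=0, l2_idx=1, offset=7

Answer: L1[0]=1 -> L2[1][1]=59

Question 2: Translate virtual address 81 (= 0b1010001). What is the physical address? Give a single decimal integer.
Answer: 649

Derivation:
vaddr = 81 = 0b1010001
Split: l1_idx=2, l2_idx=2, offset=1
L1[2] = 0
L2[0][2] = 81
paddr = 81 * 8 + 1 = 649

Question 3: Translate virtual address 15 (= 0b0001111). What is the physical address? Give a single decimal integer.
vaddr = 15 = 0b0001111
Split: l1_idx=0, l2_idx=1, offset=7
L1[0] = 1
L2[1][1] = 59
paddr = 59 * 8 + 7 = 479

Answer: 479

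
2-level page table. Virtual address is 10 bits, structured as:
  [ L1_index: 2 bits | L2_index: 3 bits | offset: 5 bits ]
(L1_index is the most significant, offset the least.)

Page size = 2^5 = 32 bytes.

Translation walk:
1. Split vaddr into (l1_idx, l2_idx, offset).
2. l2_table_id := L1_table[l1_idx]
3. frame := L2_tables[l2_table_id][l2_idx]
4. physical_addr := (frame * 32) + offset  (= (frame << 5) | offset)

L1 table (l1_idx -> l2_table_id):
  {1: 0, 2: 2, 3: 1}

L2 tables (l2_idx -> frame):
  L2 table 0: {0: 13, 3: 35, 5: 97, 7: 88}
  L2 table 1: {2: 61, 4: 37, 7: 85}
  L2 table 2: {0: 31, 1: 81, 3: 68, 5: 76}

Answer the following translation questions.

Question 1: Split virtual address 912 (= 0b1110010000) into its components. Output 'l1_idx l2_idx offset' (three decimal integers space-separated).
vaddr = 912 = 0b1110010000
  top 2 bits -> l1_idx = 3
  next 3 bits -> l2_idx = 4
  bottom 5 bits -> offset = 16

Answer: 3 4 16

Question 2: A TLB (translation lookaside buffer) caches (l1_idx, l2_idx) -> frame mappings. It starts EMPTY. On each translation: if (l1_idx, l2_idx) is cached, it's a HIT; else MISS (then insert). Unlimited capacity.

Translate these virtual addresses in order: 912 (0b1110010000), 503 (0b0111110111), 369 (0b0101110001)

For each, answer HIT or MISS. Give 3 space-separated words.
vaddr=912: (3,4) not in TLB -> MISS, insert
vaddr=503: (1,7) not in TLB -> MISS, insert
vaddr=369: (1,3) not in TLB -> MISS, insert

Answer: MISS MISS MISS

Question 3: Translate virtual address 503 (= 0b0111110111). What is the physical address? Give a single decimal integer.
vaddr = 503 = 0b0111110111
Split: l1_idx=1, l2_idx=7, offset=23
L1[1] = 0
L2[0][7] = 88
paddr = 88 * 32 + 23 = 2839

Answer: 2839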